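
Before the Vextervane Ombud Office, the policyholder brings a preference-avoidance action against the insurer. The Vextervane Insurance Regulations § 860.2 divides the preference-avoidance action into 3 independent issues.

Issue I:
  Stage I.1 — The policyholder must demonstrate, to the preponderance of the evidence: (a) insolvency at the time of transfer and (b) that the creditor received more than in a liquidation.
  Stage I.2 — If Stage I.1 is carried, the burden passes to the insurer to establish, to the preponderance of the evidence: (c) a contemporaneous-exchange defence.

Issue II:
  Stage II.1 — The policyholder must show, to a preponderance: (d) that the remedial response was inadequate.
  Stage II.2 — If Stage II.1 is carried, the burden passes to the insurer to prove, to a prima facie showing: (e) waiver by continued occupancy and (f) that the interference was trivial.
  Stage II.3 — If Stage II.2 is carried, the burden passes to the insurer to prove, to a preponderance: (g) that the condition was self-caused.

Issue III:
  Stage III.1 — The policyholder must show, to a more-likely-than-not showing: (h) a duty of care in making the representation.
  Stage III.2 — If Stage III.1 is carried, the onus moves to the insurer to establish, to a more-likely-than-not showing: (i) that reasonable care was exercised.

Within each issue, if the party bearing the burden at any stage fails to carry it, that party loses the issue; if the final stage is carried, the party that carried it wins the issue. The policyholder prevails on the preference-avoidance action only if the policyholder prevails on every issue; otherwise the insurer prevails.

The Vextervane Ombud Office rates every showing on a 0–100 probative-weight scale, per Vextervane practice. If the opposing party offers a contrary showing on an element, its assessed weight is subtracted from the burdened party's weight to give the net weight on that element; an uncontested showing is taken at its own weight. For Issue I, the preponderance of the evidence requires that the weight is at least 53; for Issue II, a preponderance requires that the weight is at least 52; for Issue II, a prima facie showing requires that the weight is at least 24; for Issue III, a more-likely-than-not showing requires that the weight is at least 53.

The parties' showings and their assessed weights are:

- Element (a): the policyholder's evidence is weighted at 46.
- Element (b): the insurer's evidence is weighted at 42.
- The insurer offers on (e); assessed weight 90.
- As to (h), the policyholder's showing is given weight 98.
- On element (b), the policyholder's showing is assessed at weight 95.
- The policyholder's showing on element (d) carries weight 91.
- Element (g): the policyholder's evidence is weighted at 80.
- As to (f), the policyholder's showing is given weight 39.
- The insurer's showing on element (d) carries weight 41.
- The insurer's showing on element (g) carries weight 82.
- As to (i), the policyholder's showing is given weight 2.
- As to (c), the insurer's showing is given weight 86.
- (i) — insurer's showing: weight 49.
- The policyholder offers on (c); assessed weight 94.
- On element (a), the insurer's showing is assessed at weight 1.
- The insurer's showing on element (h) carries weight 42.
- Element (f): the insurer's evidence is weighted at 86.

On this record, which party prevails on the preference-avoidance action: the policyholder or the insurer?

— Issue I —
At Stage I.1 the policyholder must meet the preponderance of the evidence (weight is at least 53): on (a) the weight is 46 less the opposing 1 gives net 45, which does not reach 53, so (a) does not meet the standard; on (b) the weight is 95 less the opposing 42 gives net 53, ≥ 53, so (b) meets the standard.
  Stage I.1 not carried; the policyholder fails its burden.
So the insurer prevails on this issue.
— Issue II —
At Stage II.1 the policyholder must meet a preponderance (weight is at least 52): on (d) the weight is 91 less the opposing 41 gives net 50, < 52, so (d) does not meet the standard.
  Not every element is met, so the policyholder fails to carry Stage II.1.
The insurer prevails on this issue.
— Issue III —
Stage III.1 (policyholder, a more-likely-than-not showing, weight is at least 53): (h) net 98−42=56 ≥ 53 — meets.
  The policyholder carries Stage III.1; the insurer now bears the burden.
Stage III.2 (insurer, a more-likely-than-not showing, weight is at least 53): (i) net 49−2=47 < 53 — fails.
  Stage III.2 not carried; the insurer fails its burden.
So the policyholder prevails on this issue.
Per-issue: Issue I → insurer; Issue II → insurer; Issue III → policyholder. The policyholder must prevail on every issue; overall, the insurer prevails.

insurer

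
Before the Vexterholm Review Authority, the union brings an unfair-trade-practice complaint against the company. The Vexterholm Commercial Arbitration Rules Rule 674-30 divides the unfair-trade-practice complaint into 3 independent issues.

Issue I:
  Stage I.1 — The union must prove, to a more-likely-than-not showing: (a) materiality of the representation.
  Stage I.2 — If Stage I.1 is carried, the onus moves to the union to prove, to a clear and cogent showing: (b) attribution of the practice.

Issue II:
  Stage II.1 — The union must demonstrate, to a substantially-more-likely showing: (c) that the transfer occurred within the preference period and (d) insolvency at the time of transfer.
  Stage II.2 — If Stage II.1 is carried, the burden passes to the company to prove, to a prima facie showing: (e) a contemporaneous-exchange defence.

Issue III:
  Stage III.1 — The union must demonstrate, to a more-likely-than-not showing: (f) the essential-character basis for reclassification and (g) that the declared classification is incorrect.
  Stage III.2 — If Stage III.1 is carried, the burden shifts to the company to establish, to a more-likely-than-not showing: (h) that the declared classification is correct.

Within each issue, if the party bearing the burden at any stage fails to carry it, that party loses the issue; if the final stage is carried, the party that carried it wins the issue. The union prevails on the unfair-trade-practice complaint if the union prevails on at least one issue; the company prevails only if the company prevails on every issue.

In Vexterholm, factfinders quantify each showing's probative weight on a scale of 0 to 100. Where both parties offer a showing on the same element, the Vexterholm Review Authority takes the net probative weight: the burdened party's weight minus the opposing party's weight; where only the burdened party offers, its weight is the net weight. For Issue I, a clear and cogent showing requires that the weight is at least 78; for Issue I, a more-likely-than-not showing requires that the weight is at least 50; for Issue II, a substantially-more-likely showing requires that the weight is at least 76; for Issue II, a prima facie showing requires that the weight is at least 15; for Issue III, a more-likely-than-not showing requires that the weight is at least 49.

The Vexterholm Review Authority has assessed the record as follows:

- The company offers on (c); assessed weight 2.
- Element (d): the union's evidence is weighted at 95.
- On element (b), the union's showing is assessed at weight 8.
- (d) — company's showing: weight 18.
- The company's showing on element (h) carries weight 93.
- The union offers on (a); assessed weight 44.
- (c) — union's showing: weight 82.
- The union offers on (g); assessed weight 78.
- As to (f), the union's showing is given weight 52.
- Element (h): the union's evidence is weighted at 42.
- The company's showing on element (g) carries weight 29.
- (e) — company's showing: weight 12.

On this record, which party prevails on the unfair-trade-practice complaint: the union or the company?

union

— Issue I —
Stage I.1 — burden on union; standard: a more-likely-than-not showing (weight is at least 50).
    (a): 44 < 50 [not met]
  The union does not carry Stage I.1.
The company prevails on this issue.
— Issue II —
Stage II.1 (union, a substantially-more-likely showing, weight is at least 76): (c) net 82−2=80 ≥ 76 — meets; (d) net 95−18=77 ≥ 76 — meets.
  Stage II.1 carried; the burden shifts to the company.
Stage II.2 (company, a prima facie showing, weight is at least 15): (e) 12 < 15 — fails.
  Not every element is met, so the company fails to carry Stage II.2.
So the union prevails on this issue.
— Issue III —
Stage III.1 — burden on union; standard: a more-likely-than-not showing (weight is at least 49).
    (f): 52 ≥ 49 [met]
    (g): 78 − 29 = 49 ≥ 49 [met]
  The union carries Stage III.1; the company now bears the burden.
Stage III.2 — burden on company; standard: a more-likely-than-not showing (weight is at least 49).
    (h): 93 − 42 = 51 ≥ 49 [met]
  The company carries the last stage.
With every stage satisfied, the company prevails on this issue.
Per-issue: Issue I → company; Issue II → union; Issue III → company. The union must prevail on at least one issue; overall, the union prevails.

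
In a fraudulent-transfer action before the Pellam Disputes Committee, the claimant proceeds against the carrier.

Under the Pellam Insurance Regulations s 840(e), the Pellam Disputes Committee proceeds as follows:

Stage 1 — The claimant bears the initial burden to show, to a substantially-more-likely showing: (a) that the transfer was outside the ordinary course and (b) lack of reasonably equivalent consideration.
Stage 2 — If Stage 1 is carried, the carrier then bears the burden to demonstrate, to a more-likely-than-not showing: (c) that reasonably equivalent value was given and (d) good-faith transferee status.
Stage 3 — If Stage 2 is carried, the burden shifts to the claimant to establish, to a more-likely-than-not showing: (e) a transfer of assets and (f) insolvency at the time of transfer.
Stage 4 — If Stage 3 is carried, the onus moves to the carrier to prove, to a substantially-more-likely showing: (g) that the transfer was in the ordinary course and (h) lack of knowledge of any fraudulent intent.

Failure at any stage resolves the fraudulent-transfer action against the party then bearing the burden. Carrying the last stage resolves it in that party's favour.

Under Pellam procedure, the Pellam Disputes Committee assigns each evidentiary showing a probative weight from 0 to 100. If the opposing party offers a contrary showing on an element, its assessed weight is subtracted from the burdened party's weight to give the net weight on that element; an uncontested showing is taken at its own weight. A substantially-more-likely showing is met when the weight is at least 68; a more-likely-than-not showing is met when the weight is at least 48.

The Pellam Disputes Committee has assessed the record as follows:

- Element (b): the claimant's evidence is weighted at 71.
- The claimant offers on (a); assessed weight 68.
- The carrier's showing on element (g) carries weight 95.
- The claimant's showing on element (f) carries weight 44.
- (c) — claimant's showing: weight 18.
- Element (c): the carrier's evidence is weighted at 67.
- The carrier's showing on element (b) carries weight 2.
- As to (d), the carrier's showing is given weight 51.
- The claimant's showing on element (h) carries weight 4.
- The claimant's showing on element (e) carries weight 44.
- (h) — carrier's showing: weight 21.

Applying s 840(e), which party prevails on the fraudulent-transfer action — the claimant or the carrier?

carrier

At Stage 1 the claimant must meet a substantially-more-likely showing (weight is at least 68): on (a) the weight is 68, which does reach 68, so (a) meets the standard; on (b) the weight is 71 less the opposing 2 gives net 69, ≥ 68, so (b) meets the standard.
  Stage 1 carried; the burden shifts to the carrier.
At Stage 2 the carrier must meet a more-likely-than-not showing (weight is at least 48): on (c) the weight is 67 less the opposing 18 gives net 49, ≥ 48, so (c) meets the standard; on (d) the weight is 51, ≥ 48, so (d) meets the standard.
  All elements met. The burden passes to the claimant.
At Stage 3 the claimant must meet a more-likely-than-not showing (weight is at least 48): on (e) the weight is 44, which does not reach 48, so (e) does not meet the standard; on (f) the weight is 44, < 48, so (f) does not meet the standard.
  Stage 3 not carried; the claimant fails its burden.
The carrier prevails.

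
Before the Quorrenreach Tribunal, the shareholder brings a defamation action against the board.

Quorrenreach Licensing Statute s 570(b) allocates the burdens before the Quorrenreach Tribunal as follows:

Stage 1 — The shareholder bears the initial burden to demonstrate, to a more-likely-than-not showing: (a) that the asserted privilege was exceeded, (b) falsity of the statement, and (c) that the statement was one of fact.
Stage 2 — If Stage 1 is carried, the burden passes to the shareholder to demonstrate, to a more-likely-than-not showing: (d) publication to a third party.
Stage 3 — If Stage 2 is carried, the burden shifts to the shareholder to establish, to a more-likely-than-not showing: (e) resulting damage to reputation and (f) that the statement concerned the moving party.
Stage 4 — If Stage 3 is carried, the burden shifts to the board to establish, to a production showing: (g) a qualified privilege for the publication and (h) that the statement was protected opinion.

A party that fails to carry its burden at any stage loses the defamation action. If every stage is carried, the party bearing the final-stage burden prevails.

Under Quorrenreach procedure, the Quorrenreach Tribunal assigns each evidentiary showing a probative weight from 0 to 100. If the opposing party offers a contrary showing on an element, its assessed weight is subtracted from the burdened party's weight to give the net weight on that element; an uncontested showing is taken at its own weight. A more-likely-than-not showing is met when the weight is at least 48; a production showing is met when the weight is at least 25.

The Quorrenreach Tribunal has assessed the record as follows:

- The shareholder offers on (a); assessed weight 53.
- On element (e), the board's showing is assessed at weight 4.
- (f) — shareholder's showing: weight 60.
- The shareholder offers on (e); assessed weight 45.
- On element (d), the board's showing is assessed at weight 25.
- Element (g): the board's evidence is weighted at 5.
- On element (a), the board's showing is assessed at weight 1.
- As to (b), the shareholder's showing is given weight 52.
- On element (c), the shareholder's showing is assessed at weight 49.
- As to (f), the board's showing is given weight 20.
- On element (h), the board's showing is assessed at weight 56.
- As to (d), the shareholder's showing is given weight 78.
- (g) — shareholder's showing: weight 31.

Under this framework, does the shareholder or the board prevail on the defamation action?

board

Stage 1 — burden on shareholder; standard: a more-likely-than-not showing (weight is at least 48).
    (a): 53 − 1 = 52 ≥ 48 [met]
    (b): 52 ≥ 48 [met]
    (c): 49 ≥ 48 [met]
  Stage 1 carried; the burden remains with the shareholder.
Stage 2 — burden on shareholder; standard: a more-likely-than-not showing (weight is at least 48).
    (d): 78 − 25 = 53 ≥ 48 [met]
  All elements met. The shareholder retains the burden for Stage 3.
Stage 3 — burden on shareholder; standard: a more-likely-than-not showing (weight is at least 48).
    (e): 45 − 4 = 41 < 48 [not met]
    (f): 60 − 20 = 40 < 48 [not met]
  Stage 3 not carried; the shareholder fails its burden.
The analysis ends at Stage 3; the board prevails.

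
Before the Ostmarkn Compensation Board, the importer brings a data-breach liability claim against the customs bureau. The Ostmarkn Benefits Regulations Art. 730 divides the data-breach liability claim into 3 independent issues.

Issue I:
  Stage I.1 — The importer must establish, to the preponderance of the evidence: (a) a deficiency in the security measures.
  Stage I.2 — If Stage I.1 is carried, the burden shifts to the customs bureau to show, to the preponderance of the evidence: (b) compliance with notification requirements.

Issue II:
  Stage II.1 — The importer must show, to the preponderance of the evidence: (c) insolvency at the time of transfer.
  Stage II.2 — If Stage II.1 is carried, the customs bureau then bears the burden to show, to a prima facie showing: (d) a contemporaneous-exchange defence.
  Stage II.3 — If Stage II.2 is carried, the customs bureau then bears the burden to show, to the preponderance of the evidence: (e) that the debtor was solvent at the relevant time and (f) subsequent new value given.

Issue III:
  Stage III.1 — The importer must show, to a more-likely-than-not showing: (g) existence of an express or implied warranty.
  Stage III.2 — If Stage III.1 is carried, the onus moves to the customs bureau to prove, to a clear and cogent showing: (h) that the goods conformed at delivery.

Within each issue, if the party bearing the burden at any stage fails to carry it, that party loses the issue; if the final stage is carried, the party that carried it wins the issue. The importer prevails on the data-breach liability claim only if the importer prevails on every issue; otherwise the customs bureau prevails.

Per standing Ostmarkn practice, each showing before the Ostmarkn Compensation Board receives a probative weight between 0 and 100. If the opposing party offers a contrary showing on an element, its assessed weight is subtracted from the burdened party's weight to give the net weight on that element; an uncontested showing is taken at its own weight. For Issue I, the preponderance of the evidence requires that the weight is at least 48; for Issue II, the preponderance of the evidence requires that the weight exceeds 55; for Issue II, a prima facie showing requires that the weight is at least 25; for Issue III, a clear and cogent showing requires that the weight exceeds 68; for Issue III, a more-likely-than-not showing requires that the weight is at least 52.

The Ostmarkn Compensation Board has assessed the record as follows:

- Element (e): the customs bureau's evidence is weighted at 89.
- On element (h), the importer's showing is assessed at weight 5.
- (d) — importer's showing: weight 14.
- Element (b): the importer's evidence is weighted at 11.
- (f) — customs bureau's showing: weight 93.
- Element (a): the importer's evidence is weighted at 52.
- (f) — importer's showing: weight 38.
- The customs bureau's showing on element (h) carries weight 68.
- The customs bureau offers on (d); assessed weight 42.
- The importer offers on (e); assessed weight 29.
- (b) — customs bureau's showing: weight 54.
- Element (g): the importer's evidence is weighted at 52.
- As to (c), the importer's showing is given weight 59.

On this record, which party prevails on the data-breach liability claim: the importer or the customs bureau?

— Issue I —
Stage I.1 — burden on importer; standard: the preponderance of the evidence (weight is at least 48).
    (a): 52 ≥ 48 [met]
  All elements met. The burden passes to the customs bureau.
Stage I.2 — burden on customs bureau; standard: the preponderance of the evidence (weight is at least 48).
    (b): 54 − 11 = 43 < 48 [not met]
  Stage I.2 not carried; the customs bureau fails its burden.
So the importer prevails on this issue.
— Issue II —
At Stage II.1 the importer must meet the preponderance of the evidence (weight exceeds 55): on (c) the weight is 59, which does exceed 55, so (c) meets the standard.
  Stage II.1 carried; the burden shifts to the customs bureau.
At Stage II.2 the customs bureau must meet a prima facie showing (weight is at least 25): on (d) the weight is 42 less the opposing 14 gives net 28, which does reach 25, so (d) meets the standard.
  Stage II.2 carried; the burden remains with the customs bureau.
At Stage II.3 the customs bureau must meet the preponderance of the evidence (weight exceeds 55): on (e) the weight is 89 less the opposing 29 gives net 60, which does exceed 55, so (e) meets the standard; on (f) the weight is 93 less the opposing 38 gives net 55, which does not exceed 55, so (f) does not meet the standard.
  Stage II.3 not carried; the customs bureau fails its burden.
The analysis ends at Stage II.3; the importer prevails on this issue.
— Issue III —
Stage III.1 — burden on importer; standard: a more-likely-than-not showing (weight is at least 52).
    (g): 52 ≥ 52 [met]
  All elements met. The burden passes to the customs bureau.
Stage III.2 — burden on customs bureau; standard: a clear and cogent showing (weight exceeds 68).
    (h): 68 − 5 = 63 ≤ 68 [not met]
  The customs bureau does not carry Stage III.2.
So the importer prevails on this issue.
Per-issue: Issue I → importer; Issue II → importer; Issue III → importer. The importer must prevail on every issue; overall, the importer prevails.

importer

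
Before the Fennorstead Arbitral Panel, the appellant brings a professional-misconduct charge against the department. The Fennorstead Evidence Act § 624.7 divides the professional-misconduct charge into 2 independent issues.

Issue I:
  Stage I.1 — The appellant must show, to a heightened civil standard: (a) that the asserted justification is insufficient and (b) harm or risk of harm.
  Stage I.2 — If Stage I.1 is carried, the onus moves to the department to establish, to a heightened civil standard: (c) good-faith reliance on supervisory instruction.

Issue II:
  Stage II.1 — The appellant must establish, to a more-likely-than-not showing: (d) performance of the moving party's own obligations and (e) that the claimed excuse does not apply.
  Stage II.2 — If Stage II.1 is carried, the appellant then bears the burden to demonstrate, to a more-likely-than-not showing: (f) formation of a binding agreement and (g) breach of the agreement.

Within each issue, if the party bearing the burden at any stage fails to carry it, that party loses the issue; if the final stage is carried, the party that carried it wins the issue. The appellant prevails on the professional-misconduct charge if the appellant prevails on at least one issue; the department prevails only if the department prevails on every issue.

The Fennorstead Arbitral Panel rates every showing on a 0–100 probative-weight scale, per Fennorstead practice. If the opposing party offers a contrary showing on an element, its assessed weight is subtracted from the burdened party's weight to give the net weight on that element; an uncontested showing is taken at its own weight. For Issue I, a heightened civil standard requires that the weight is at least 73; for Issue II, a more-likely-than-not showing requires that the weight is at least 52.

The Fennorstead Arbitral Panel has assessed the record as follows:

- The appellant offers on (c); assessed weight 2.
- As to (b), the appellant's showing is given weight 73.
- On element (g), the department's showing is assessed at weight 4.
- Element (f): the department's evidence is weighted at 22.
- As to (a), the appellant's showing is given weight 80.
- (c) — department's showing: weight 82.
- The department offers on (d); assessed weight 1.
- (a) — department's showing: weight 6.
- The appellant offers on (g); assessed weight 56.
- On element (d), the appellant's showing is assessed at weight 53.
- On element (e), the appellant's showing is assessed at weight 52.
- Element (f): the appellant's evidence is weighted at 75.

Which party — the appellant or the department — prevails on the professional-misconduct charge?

appellant

— Issue I —
Stage I.1 (appellant, a heightened civil standard, weight is at least 73): (a) net 80−6=74 ≥ 73 — meets; (b) 73 ≥ 73 — meets.
  All elements met. The burden passes to the department.
Stage I.2 (department, a heightened civil standard, weight is at least 73): (c) net 82−2=80 ≥ 73 — meets.
  All elements met at the final stage.
With every stage satisfied, the department prevails on this issue.
— Issue II —
Stage II.1 — burden on appellant; standard: a more-likely-than-not showing (weight is at least 52).
    (d): 53 − 1 = 52 ≥ 52 [met]
    (e): 52 ≥ 52 [met]
  All elements met. The appellant retains the burden for Stage II.2.
Stage II.2 — burden on appellant; standard: a more-likely-than-not showing (weight is at least 52).
    (f): 75 − 22 = 53 ≥ 52 [met]
    (g): 56 − 4 = 52 ≥ 52 [met]
  All elements met at the final stage.
Every stage carried; the appellant prevails on this issue.
Per-issue: Issue I → department; Issue II → appellant. The appellant must prevail on at least one issue; overall, the appellant prevails.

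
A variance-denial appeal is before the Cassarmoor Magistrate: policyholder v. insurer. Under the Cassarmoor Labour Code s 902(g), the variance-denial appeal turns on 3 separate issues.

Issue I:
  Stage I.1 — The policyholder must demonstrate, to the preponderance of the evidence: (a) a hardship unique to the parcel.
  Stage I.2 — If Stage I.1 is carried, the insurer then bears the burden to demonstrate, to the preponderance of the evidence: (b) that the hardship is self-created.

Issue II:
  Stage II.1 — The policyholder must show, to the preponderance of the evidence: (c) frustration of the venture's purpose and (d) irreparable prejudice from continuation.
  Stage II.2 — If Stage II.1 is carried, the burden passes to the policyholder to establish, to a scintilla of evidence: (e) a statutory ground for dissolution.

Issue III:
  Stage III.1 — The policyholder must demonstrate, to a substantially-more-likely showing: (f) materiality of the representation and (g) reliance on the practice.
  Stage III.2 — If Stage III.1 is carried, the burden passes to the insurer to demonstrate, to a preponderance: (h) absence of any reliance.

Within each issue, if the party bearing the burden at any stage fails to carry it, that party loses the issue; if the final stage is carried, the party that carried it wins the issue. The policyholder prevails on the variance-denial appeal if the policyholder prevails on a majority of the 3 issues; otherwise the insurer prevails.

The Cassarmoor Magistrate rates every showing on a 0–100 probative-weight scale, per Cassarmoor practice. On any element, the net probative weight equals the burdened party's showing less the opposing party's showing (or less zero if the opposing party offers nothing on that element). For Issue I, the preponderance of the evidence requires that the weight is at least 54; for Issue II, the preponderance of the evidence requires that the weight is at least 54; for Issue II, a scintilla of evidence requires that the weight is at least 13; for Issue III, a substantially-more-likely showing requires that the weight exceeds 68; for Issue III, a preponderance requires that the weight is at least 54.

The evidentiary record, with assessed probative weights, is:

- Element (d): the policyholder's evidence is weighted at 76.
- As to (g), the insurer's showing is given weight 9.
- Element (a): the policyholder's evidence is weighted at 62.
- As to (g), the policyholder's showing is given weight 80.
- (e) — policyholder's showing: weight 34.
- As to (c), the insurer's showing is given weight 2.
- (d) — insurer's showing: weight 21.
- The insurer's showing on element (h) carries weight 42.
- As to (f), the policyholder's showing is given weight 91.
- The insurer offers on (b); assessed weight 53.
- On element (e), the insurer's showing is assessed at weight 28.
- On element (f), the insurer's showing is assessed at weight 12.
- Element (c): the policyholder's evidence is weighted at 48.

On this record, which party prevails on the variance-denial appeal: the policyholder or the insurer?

policyholder

— Issue I —
Stage I.1 — burden on policyholder; standard: the preponderance of the evidence (weight is at least 54).
    (a): 62 ≥ 54 [met]
  Stage I.1 carried; the burden shifts to the insurer.
Stage I.2 — burden on insurer; standard: the preponderance of the evidence (weight is at least 54).
    (b): 53 < 54 [not met]
  Not every element is met, so the insurer fails to carry Stage I.2.
The analysis ends at Stage I.2; the policyholder prevails on this issue.
— Issue II —
At Stage II.1 the policyholder must meet the preponderance of the evidence (weight is at least 54): on (c) the weight is 48 less the opposing 2 gives net 46, which does not reach 54, so (c) does not meet the standard; on (d) the weight is 76 less the opposing 21 gives net 55, which does reach 54, so (d) meets the standard.
  The policyholder does not carry Stage II.1.
The analysis ends at Stage II.1; the insurer prevails on this issue.
— Issue III —
Stage III.1 (policyholder, a substantially-more-likely showing, weight exceeds 68): (f) net 91−12=79 > 68 — meets; (g) net 80−9=71 > 68 — meets.
  Stage III.1 is satisfied; the onus moves to the insurer.
Stage III.2 (insurer, a preponderance, weight is at least 54): (h) 42 < 54 — fails.
  Stage III.2 not carried; the insurer fails its burden.
The policyholder prevails on this issue.
Per-issue: Issue I → policyholder; Issue II → insurer; Issue III → policyholder. The policyholder must prevail on a majority of issues; overall, the policyholder prevails.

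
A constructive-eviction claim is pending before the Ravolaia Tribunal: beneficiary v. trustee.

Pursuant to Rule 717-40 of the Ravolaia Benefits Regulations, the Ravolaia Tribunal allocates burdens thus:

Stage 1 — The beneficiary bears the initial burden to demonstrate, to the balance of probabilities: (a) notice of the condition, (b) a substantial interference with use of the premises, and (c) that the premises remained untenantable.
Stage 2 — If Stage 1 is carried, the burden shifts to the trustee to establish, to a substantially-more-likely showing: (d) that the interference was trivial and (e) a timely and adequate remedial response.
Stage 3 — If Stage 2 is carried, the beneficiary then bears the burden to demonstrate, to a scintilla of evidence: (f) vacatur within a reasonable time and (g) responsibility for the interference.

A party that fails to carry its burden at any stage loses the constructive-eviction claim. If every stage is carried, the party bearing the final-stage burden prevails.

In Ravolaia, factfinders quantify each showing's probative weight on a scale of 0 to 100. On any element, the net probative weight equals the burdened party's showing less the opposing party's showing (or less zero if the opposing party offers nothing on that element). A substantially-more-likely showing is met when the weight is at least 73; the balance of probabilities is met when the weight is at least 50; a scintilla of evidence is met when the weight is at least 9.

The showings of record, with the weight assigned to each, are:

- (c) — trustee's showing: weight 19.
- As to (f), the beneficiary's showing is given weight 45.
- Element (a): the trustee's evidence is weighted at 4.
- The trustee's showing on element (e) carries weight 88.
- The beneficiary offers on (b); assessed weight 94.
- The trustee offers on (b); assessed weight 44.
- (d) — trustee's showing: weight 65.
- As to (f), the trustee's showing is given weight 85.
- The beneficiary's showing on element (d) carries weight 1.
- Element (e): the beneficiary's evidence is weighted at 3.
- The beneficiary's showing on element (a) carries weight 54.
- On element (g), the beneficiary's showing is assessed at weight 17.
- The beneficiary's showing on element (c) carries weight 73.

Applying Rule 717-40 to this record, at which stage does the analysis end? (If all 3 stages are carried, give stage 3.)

Stage 1 (beneficiary, the balance of probabilities, weight is at least 50): (a) net 54−4=50 ≥ 50 — meets; (b) net 94−44=50 ≥ 50 — meets; (c) net 73−19=54 ≥ 50 — meets.
  Stage 1 carried; the burden shifts to the trustee.
Stage 2 (trustee, a substantially-more-likely showing, weight is at least 73): (d) net 65−1=64 < 73 — fails; (e) net 88−3=85 ≥ 73 — meets.
  The trustee does not carry Stage 2.
The beneficiary prevails.

stage 2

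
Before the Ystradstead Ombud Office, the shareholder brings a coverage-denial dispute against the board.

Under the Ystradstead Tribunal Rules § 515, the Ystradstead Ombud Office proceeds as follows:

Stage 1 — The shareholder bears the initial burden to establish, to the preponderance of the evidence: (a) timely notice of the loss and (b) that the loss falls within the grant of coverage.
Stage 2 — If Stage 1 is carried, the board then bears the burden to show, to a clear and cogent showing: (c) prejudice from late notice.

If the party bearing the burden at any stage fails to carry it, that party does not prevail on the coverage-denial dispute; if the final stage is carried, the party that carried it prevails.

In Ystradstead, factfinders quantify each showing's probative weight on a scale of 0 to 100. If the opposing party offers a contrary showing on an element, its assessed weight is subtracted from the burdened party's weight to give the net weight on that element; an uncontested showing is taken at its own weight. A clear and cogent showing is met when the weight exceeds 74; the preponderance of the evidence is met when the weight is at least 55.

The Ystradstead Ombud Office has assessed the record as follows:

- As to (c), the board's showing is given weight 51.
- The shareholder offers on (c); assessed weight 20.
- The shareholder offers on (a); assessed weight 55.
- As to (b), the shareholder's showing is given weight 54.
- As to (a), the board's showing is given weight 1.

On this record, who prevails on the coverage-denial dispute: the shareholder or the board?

Stage 1 — burden on shareholder; standard: the preponderance of the evidence (weight is at least 55).
    (a): 55 − 1 = 54 < 55 [not met]
    (b): 54 < 55 [not met]
  The shareholder does not carry Stage 1.
So the board prevails.

board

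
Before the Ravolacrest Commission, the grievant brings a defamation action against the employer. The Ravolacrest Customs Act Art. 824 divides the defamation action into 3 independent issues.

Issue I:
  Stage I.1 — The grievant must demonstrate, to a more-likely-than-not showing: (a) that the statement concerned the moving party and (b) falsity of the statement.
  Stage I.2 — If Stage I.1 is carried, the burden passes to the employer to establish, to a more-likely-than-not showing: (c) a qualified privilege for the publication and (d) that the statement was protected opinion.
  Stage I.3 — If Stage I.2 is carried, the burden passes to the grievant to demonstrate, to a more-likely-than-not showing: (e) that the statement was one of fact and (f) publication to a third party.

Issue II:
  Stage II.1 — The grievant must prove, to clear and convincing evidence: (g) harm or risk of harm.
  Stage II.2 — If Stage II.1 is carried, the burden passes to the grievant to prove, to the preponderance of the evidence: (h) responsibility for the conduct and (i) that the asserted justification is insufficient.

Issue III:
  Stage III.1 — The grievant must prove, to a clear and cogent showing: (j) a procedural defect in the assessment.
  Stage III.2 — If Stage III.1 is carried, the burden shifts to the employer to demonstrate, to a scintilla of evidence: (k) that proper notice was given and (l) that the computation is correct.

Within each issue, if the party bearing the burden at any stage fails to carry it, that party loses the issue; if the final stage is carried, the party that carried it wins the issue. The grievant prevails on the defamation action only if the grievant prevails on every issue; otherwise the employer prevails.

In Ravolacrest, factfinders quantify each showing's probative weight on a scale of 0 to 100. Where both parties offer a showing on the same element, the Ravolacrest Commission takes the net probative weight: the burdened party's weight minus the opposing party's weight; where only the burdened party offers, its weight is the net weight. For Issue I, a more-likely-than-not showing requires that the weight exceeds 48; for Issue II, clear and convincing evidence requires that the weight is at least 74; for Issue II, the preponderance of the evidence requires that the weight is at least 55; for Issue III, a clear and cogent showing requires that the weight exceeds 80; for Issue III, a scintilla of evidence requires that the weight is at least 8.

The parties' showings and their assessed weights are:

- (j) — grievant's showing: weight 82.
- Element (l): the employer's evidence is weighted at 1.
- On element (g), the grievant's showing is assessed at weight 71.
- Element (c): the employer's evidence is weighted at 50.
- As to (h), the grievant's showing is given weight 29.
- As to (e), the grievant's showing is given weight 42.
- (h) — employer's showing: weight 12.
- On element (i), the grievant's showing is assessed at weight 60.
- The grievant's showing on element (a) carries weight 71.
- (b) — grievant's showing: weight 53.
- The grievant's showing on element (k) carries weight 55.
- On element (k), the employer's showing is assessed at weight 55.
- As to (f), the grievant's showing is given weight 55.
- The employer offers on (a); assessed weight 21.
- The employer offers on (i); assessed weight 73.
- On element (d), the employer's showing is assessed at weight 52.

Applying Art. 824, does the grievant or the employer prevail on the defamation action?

— Issue I —
At Stage I.1 the grievant must meet a more-likely-than-not showing (weight exceeds 48): on (a) the weight is 71 less the opposing 21 gives net 50, which does exceed 48, so (a) meets the standard; on (b) the weight is 53, > 48, so (b) meets the standard.
  The grievant carries Stage I.1; the employer now bears the burden.
At Stage I.2 the employer must meet a more-likely-than-not showing (weight exceeds 48): on (c) the weight is 50, > 48, so (c) meets the standard; on (d) the weight is 52, which does exceed 48, so (d) meets the standard.
  Stage I.2 is satisfied; the onus moves to the grievant.
At Stage I.3 the grievant must meet a more-likely-than-not showing (weight exceeds 48): on (e) the weight is 42, ≤ 48, so (e) does not meet the standard; on (f) the weight is 55, which does exceed 48, so (f) meets the standard.
  The grievant does not carry Stage I.3.
The employer prevails on this issue.
— Issue II —
Stage II.1 — burden on grievant; standard: clear and convincing evidence (weight is at least 74).
    (g): 71 < 74 [not met]
  The grievant does not carry Stage II.1.
The analysis ends at Stage II.1; the employer prevails on this issue.
— Issue III —
Stage III.1 — burden on grievant; standard: a clear and cogent showing (weight exceeds 80).
    (j): 82 > 80 [met]
  The grievant carries Stage III.1; the employer now bears the burden.
Stage III.2 — burden on employer; standard: a scintilla of evidence (weight is at least 8).
    (k): 55 − 55 = 0 < 8 [not met]
    (l): 1 < 8 [not met]
  The employer does not carry Stage III.2.
So the grievant prevails on this issue.
Per-issue: Issue I → employer; Issue II → employer; Issue III → grievant. The grievant must prevail on every issue; overall, the employer prevails.

employer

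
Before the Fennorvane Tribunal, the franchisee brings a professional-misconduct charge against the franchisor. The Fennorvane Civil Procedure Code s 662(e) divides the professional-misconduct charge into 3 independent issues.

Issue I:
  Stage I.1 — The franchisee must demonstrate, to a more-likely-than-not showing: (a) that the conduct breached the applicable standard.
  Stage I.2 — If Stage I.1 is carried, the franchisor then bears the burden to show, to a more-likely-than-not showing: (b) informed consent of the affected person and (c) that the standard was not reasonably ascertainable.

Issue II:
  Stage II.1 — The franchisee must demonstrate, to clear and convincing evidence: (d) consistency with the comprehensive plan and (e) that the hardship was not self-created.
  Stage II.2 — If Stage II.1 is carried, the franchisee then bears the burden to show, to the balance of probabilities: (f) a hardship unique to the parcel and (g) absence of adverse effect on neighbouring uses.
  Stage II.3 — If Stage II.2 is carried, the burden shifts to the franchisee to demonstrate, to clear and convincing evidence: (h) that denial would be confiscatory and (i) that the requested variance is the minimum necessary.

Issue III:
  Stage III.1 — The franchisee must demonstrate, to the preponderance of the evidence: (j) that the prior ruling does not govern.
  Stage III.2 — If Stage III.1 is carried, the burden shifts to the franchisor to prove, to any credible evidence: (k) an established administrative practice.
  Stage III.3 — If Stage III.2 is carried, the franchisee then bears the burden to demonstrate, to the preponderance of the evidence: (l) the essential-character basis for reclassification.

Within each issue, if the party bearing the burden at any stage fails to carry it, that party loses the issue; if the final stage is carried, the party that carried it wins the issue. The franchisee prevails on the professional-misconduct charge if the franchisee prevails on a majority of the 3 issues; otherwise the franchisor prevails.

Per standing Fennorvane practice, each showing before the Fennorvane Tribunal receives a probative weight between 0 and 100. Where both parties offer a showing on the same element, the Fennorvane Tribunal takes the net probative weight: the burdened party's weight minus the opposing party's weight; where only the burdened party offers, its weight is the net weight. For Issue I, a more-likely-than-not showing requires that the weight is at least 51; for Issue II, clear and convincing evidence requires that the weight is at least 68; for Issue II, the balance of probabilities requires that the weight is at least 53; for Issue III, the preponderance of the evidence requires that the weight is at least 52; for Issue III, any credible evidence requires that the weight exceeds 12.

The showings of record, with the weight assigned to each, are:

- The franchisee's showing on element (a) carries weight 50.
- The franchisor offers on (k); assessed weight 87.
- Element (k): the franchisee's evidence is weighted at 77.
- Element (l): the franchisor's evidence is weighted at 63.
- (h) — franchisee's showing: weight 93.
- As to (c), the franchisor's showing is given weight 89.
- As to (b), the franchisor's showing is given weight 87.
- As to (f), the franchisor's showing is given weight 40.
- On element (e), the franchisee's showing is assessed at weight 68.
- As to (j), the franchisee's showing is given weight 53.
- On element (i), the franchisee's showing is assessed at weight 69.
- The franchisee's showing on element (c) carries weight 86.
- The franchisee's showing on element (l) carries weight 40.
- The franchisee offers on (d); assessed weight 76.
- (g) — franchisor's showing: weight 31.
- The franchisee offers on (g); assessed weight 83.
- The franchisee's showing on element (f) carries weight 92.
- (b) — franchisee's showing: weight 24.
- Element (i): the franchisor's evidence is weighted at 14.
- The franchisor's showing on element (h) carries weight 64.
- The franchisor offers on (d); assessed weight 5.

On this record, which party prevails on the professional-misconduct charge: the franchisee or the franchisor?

— Issue I —
Stage I.1 — burden on franchisee; standard: a more-likely-than-not showing (weight is at least 51).
    (a): 50 < 51 [not met]
  Not every element is met, so the franchisee fails to carry Stage I.1.
The franchisor prevails on this issue.
— Issue II —
At Stage II.1 the franchisee must meet clear and convincing evidence (weight is at least 68): on (d) the weight is 76 less the opposing 5 gives net 71, which does reach 68, so (d) meets the standard; on (e) the weight is 68, ≥ 68, so (e) meets the standard.
  All elements met. The franchisee retains the burden for Stage II.2.
At Stage II.2 the franchisee must meet the balance of probabilities (weight is at least 53): on (f) the weight is 92 less the opposing 40 gives net 52, which does not reach 53, so (f) does not meet the standard; on (g) the weight is 83 less the opposing 31 gives net 52, < 53, so (g) does not meet the standard.
  The franchisee does not carry Stage II.2.
The franchisor prevails on this issue.
— Issue III —
At Stage III.1 the franchisee must meet the preponderance of the evidence (weight is at least 52): on (j) the weight is 53, ≥ 52, so (j) meets the standard.
  Stage III.1 carried; the burden shifts to the franchisor.
At Stage III.2 the franchisor must meet any credible evidence (weight exceeds 12): on (k) the weight is 87 less the opposing 77 gives net 10, which does not exceed 12, so (k) does not meet the standard.
  Not every element is met, so the franchisor fails to carry Stage III.2.
The analysis ends at Stage III.2; the franchisee prevails on this issue.
Per-issue: Issue I → franchisor; Issue II → franchisor; Issue III → franchisee. The franchisee must prevail on a majority of issues; overall, the franchisor prevails.

franchisor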